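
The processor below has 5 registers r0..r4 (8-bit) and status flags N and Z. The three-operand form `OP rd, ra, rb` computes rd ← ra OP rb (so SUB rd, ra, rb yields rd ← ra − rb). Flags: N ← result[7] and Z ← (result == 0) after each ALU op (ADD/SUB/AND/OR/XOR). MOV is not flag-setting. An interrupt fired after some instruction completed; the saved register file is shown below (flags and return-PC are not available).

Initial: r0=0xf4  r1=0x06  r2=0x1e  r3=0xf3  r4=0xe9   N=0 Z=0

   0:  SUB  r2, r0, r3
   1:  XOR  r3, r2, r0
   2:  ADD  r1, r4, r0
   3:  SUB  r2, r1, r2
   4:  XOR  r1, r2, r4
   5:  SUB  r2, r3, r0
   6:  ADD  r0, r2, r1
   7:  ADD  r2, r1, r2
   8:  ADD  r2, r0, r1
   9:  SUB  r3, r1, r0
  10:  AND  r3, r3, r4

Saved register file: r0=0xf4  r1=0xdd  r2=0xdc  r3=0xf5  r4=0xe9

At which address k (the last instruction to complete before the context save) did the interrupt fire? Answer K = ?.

after  0: r0=0xf4 r1=0x06 r2=0x01 r3=0xf3 r4=0xe9  N=0 Z=0
after  1: r0=0xf4 r1=0x06 r2=0x01 r3=0xf5 r4=0xe9  N=1 Z=0
after  2: r0=0xf4 r1=0xdd r2=0x01 r3=0xf5 r4=0xe9  N=1 Z=0
after  3: r0=0xf4 r1=0xdd r2=0xdc r3=0xf5 r4=0xe9  N=1 Z=0
-- IRQ taken; context saved, return-PC = 4 --

K = 3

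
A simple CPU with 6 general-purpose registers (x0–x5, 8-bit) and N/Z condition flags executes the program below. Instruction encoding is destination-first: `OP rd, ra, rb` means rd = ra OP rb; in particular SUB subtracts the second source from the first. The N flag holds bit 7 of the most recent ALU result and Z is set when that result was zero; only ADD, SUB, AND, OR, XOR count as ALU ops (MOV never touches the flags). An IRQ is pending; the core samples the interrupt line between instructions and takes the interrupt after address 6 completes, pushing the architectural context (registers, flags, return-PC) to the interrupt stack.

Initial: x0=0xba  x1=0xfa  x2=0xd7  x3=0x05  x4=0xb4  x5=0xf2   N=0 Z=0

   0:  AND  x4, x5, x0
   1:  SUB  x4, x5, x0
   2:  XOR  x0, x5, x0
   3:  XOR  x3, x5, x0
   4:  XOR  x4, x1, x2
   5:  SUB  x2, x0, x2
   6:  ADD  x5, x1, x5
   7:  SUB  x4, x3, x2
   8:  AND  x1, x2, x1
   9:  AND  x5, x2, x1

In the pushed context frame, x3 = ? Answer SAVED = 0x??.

SAVED = 0xba

after  0: x0=0xba x1=0xfa x2=0xd7 x3=0x05 x4=0xb2 x5=0xf2  N=1 Z=0
after  1: x0=0xba x1=0xfa x2=0xd7 x3=0x05 x4=0x38 x5=0xf2  N=0 Z=0
after  2: x0=0x48 x1=0xfa x2=0xd7 x3=0x05 x4=0x38 x5=0xf2  N=0 Z=0
after  3: x0=0x48 x1=0xfa x2=0xd7 x3=0xba x4=0x38 x5=0xf2  N=1 Z=0
after  4: x0=0x48 x1=0xfa x2=0xd7 x3=0xba x4=0x2d x5=0xf2  N=0 Z=0
after  5: x0=0x48 x1=0xfa x2=0x71 x3=0xba x4=0x2d x5=0xf2  N=0 Z=0
after  6: x0=0x48 x1=0xfa x2=0x71 x3=0xba x4=0x2d x5=0xec  N=1 Z=0
-- IRQ taken; context saved, return-PC = 7 --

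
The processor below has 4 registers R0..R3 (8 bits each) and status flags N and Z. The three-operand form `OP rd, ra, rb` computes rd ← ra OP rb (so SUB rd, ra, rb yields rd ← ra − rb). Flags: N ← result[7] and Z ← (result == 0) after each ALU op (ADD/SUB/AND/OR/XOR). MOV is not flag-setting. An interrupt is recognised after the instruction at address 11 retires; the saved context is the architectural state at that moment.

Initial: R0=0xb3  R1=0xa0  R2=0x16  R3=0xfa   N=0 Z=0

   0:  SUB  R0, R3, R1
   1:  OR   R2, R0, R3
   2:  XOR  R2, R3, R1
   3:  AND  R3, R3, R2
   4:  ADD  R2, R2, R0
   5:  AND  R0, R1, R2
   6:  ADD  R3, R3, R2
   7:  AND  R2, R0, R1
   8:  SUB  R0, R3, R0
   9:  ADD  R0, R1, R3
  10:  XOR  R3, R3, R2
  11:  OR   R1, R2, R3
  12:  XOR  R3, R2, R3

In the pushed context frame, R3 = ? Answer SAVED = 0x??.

SAVED = 0xae

after  0: R0=0x5a R1=0xa0 R2=0x16 R3=0xfa  N=0 Z=0
after  1: R0=0x5a R1=0xa0 R2=0xfa R3=0xfa  N=1 Z=0
after  2: R0=0x5a R1=0xa0 R2=0x5a R3=0xfa  N=0 Z=0
after  3: R0=0x5a R1=0xa0 R2=0x5a R3=0x5a  N=0 Z=0
after  4: R0=0x5a R1=0xa0 R2=0xb4 R3=0x5a  N=1 Z=0
after  5: R0=0xa0 R1=0xa0 R2=0xb4 R3=0x5a  N=1 Z=0
after  6: R0=0xa0 R1=0xa0 R2=0xb4 R3=0x0e  N=0 Z=0
after  7: R0=0xa0 R1=0xa0 R2=0xa0 R3=0x0e  N=1 Z=0
after  8: R0=0x6e R1=0xa0 R2=0xa0 R3=0x0e  N=0 Z=0
after  9: R0=0xae R1=0xa0 R2=0xa0 R3=0x0e  N=1 Z=0
after 10: R0=0xae R1=0xa0 R2=0xa0 R3=0xae  N=1 Z=0
after 11: R0=0xae R1=0xae R2=0xa0 R3=0xae  N=1 Z=0
-- IRQ taken; context saved, return-PC = 12 --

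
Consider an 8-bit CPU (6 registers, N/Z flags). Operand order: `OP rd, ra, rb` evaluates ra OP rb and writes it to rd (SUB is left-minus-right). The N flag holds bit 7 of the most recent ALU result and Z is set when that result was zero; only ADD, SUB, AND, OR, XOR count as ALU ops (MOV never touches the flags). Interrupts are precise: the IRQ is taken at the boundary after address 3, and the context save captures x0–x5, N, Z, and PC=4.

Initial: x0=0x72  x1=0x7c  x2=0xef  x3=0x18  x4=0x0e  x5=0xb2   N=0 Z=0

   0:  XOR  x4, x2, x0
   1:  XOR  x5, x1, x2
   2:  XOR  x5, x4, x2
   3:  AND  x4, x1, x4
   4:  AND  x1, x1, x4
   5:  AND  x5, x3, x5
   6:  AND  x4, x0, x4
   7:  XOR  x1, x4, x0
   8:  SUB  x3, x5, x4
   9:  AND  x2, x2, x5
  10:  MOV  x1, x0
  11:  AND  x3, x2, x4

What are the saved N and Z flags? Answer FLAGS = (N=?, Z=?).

FLAGS = (N=0, Z=0)

after  0: x0=0x72 x1=0x7c x2=0xef x3=0x18 x4=0x9d x5=0xb2  N=1 Z=0
after  1: x0=0x72 x1=0x7c x2=0xef x3=0x18 x4=0x9d x5=0x93  N=1 Z=0
after  2: x0=0x72 x1=0x7c x2=0xef x3=0x18 x4=0x9d x5=0x72  N=0 Z=0
after  3: x0=0x72 x1=0x7c x2=0xef x3=0x18 x4=0x1c x5=0x72  N=0 Z=0
-- IRQ taken; context saved, return-PC = 4 --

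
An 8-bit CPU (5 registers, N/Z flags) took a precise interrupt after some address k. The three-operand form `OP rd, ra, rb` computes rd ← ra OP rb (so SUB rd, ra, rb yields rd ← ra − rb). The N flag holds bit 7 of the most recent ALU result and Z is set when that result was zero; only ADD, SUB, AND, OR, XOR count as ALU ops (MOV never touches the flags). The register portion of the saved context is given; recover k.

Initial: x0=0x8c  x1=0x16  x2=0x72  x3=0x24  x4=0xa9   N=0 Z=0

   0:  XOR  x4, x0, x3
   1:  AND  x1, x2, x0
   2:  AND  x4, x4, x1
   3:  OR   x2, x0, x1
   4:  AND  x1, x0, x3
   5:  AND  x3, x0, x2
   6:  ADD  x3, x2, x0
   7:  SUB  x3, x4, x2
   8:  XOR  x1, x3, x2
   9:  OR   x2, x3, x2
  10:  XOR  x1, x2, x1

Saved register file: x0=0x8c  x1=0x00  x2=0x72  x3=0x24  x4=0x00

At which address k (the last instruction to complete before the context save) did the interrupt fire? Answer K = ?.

K = 2

after  0: x0=0x8c x1=0x16 x2=0x72 x3=0x24 x4=0xa8  N=1 Z=0
after  1: x0=0x8c x1=0x00 x2=0x72 x3=0x24 x4=0xa8  N=0 Z=1
after  2: x0=0x8c x1=0x00 x2=0x72 x3=0x24 x4=0x00  N=0 Z=1
-- IRQ taken; context saved, return-PC = 3 --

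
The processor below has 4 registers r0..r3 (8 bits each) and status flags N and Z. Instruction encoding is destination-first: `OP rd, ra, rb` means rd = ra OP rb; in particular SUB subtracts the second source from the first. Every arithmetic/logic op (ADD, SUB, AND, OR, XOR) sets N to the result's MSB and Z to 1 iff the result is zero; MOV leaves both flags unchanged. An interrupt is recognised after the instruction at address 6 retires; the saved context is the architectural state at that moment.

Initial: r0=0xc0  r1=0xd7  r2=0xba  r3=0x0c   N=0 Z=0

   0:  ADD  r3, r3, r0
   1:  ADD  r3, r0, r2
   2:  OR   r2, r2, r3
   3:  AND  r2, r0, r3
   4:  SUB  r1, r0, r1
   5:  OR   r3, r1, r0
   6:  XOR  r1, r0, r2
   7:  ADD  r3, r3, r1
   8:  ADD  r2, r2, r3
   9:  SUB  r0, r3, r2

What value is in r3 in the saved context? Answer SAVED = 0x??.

SAVED = 0xe9

after  0: r0=0xc0 r1=0xd7 r2=0xba r3=0xcc  N=1 Z=0
after  1: r0=0xc0 r1=0xd7 r2=0xba r3=0x7a  N=0 Z=0
after  2: r0=0xc0 r1=0xd7 r2=0xfa r3=0x7a  N=1 Z=0
after  3: r0=0xc0 r1=0xd7 r2=0x40 r3=0x7a  N=0 Z=0
after  4: r0=0xc0 r1=0xe9 r2=0x40 r3=0x7a  N=1 Z=0
after  5: r0=0xc0 r1=0xe9 r2=0x40 r3=0xe9  N=1 Z=0
after  6: r0=0xc0 r1=0x80 r2=0x40 r3=0xe9  N=1 Z=0
-- IRQ taken; context saved, return-PC = 7 --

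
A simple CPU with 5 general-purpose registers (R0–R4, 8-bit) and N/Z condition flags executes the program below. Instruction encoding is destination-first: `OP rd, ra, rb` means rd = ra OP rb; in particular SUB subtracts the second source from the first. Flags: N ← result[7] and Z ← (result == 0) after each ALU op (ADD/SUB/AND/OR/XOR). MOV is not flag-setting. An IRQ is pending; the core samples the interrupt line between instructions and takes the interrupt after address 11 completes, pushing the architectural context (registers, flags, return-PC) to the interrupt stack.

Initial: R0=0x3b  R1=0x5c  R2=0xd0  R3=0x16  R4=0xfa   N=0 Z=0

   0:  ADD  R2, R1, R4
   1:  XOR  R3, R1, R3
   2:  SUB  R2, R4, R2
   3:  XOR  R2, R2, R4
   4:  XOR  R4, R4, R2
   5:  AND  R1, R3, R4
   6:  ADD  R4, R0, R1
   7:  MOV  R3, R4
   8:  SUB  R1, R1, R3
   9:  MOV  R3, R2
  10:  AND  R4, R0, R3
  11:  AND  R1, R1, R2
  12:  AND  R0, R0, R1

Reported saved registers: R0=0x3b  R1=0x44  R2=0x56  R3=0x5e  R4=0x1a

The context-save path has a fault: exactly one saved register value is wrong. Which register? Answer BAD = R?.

after  0: R0=0x3b R1=0x5c R2=0x56 R3=0x16 R4=0xfa  N=0 Z=0
after  1: R0=0x3b R1=0x5c R2=0x56 R3=0x4a R4=0xfa  N=0 Z=0
after  2: R0=0x3b R1=0x5c R2=0xa4 R3=0x4a R4=0xfa  N=1 Z=0
after  3: R0=0x3b R1=0x5c R2=0x5e R3=0x4a R4=0xfa  N=0 Z=0
after  4: R0=0x3b R1=0x5c R2=0x5e R3=0x4a R4=0xa4  N=1 Z=0
after  5: R0=0x3b R1=0x00 R2=0x5e R3=0x4a R4=0xa4  N=0 Z=1
after  6: R0=0x3b R1=0x00 R2=0x5e R3=0x4a R4=0x3b  N=0 Z=0
after  7: R0=0x3b R1=0x00 R2=0x5e R3=0x3b R4=0x3b  N=0 Z=0
after  8: R0=0x3b R1=0xc5 R2=0x5e R3=0x3b R4=0x3b  N=1 Z=0
after  9: R0=0x3b R1=0xc5 R2=0x5e R3=0x5e R4=0x3b  N=1 Z=0
after 10: R0=0x3b R1=0xc5 R2=0x5e R3=0x5e R4=0x1a  N=0 Z=0
after 11: R0=0x3b R1=0x44 R2=0x5e R3=0x5e R4=0x1a  N=0 Z=0
-- IRQ taken; context saved, return-PC = 12 --
mismatch: R2: reported 0x56 vs actual 0x5e

BAD = R2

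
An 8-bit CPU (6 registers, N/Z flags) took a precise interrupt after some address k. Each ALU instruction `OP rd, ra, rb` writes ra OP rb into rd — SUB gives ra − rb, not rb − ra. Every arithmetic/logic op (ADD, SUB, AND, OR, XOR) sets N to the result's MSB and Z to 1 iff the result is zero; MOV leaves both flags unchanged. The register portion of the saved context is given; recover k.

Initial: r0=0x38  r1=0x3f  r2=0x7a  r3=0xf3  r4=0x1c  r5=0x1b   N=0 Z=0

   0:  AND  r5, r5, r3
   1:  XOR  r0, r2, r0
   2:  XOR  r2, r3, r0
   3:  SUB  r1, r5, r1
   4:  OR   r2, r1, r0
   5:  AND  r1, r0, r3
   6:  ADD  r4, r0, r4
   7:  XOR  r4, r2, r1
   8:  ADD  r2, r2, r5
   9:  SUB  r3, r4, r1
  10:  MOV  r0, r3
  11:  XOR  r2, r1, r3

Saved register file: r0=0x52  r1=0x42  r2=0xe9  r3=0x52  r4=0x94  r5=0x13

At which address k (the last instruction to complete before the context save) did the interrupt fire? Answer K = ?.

after  0: r0=0x38 r1=0x3f r2=0x7a r3=0xf3 r4=0x1c r5=0x13  N=0 Z=0
after  1: r0=0x42 r1=0x3f r2=0x7a r3=0xf3 r4=0x1c r5=0x13  N=0 Z=0
after  2: r0=0x42 r1=0x3f r2=0xb1 r3=0xf3 r4=0x1c r5=0x13  N=1 Z=0
after  3: r0=0x42 r1=0xd4 r2=0xb1 r3=0xf3 r4=0x1c r5=0x13  N=1 Z=0
after  4: r0=0x42 r1=0xd4 r2=0xd6 r3=0xf3 r4=0x1c r5=0x13  N=1 Z=0
after  5: r0=0x42 r1=0x42 r2=0xd6 r3=0xf3 r4=0x1c r5=0x13  N=0 Z=0
after  6: r0=0x42 r1=0x42 r2=0xd6 r3=0xf3 r4=0x5e r5=0x13  N=0 Z=0
after  7: r0=0x42 r1=0x42 r2=0xd6 r3=0xf3 r4=0x94 r5=0x13  N=1 Z=0
after  8: r0=0x42 r1=0x42 r2=0xe9 r3=0xf3 r4=0x94 r5=0x13  N=1 Z=0
after  9: r0=0x42 r1=0x42 r2=0xe9 r3=0x52 r4=0x94 r5=0x13  N=0 Z=0
after 10: r0=0x52 r1=0x42 r2=0xe9 r3=0x52 r4=0x94 r5=0x13  N=0 Z=0
-- IRQ taken; context saved, return-PC = 11 --

K = 10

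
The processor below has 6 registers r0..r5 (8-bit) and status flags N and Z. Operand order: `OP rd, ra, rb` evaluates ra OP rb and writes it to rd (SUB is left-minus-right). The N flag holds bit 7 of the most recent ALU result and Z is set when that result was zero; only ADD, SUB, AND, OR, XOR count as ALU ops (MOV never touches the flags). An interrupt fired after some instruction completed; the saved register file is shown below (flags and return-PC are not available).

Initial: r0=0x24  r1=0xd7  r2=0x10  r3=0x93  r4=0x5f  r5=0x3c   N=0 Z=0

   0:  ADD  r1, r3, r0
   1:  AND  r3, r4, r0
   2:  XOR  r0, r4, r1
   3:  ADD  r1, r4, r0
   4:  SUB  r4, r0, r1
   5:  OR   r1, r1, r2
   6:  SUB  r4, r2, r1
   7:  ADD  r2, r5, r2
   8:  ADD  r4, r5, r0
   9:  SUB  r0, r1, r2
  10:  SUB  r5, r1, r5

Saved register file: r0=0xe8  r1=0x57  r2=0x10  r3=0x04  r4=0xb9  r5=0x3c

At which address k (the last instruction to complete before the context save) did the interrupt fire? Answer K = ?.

K = 6

after  0: r0=0x24 r1=0xb7 r2=0x10 r3=0x93 r4=0x5f r5=0x3c  N=1 Z=0
after  1: r0=0x24 r1=0xb7 r2=0x10 r3=0x04 r4=0x5f r5=0x3c  N=0 Z=0
after  2: r0=0xe8 r1=0xb7 r2=0x10 r3=0x04 r4=0x5f r5=0x3c  N=1 Z=0
after  3: r0=0xe8 r1=0x47 r2=0x10 r3=0x04 r4=0x5f r5=0x3c  N=0 Z=0
after  4: r0=0xe8 r1=0x47 r2=0x10 r3=0x04 r4=0xa1 r5=0x3c  N=1 Z=0
after  5: r0=0xe8 r1=0x57 r2=0x10 r3=0x04 r4=0xa1 r5=0x3c  N=0 Z=0
after  6: r0=0xe8 r1=0x57 r2=0x10 r3=0x04 r4=0xb9 r5=0x3c  N=1 Z=0
-- IRQ taken; context saved, return-PC = 7 --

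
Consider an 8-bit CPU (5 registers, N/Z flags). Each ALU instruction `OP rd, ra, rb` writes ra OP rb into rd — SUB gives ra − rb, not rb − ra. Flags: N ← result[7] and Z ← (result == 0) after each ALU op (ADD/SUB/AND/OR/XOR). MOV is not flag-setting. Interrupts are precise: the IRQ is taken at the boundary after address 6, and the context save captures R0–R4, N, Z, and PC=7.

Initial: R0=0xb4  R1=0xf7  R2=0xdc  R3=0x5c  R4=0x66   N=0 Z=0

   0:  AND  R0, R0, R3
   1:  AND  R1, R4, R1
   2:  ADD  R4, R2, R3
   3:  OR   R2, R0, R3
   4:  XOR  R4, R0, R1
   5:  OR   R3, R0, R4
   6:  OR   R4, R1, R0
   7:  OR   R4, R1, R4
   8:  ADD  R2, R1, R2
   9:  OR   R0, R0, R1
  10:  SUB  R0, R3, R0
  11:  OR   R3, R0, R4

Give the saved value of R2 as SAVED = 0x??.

after  0: R0=0x14 R1=0xf7 R2=0xdc R3=0x5c R4=0x66  N=0 Z=0
after  1: R0=0x14 R1=0x66 R2=0xdc R3=0x5c R4=0x66  N=0 Z=0
after  2: R0=0x14 R1=0x66 R2=0xdc R3=0x5c R4=0x38  N=0 Z=0
after  3: R0=0x14 R1=0x66 R2=0x5c R3=0x5c R4=0x38  N=0 Z=0
after  4: R0=0x14 R1=0x66 R2=0x5c R3=0x5c R4=0x72  N=0 Z=0
after  5: R0=0x14 R1=0x66 R2=0x5c R3=0x76 R4=0x72  N=0 Z=0
after  6: R0=0x14 R1=0x66 R2=0x5c R3=0x76 R4=0x76  N=0 Z=0
-- IRQ taken; context saved, return-PC = 7 --

SAVED = 0x5c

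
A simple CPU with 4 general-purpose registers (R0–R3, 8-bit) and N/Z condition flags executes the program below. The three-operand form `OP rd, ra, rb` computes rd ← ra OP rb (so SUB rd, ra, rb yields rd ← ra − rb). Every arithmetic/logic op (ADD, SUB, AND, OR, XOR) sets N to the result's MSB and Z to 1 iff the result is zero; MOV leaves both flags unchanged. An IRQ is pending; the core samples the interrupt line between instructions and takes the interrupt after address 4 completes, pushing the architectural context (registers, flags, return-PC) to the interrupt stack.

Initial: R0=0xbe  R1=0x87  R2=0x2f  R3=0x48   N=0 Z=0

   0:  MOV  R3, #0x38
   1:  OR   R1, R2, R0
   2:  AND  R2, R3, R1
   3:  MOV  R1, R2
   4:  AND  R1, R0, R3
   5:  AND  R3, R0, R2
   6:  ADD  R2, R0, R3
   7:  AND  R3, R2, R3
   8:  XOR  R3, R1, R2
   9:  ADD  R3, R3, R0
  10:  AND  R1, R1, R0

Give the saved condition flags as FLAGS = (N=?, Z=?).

FLAGS = (N=0, Z=0)

after  0: R0=0xbe R1=0x87 R2=0x2f R3=0x38  N=0 Z=0
after  1: R0=0xbe R1=0xbf R2=0x2f R3=0x38  N=1 Z=0
after  2: R0=0xbe R1=0xbf R2=0x38 R3=0x38  N=0 Z=0
after  3: R0=0xbe R1=0x38 R2=0x38 R3=0x38  N=0 Z=0
after  4: R0=0xbe R1=0x38 R2=0x38 R3=0x38  N=0 Z=0
-- IRQ taken; context saved, return-PC = 5 --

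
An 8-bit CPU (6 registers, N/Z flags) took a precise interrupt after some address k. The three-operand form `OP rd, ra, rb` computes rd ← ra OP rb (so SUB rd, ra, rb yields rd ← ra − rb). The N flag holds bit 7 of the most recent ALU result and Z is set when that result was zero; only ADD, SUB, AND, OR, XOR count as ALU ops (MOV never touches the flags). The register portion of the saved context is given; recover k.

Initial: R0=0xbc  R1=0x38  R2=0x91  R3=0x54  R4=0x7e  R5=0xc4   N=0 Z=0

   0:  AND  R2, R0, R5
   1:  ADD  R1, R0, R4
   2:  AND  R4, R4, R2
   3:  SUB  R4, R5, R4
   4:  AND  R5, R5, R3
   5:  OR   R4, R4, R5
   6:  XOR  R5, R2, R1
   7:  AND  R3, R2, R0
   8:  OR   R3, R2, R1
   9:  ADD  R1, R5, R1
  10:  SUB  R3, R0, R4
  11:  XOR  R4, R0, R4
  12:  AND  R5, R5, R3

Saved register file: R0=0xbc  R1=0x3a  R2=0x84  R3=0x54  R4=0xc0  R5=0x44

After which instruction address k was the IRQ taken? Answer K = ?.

K = 4

after  0: R0=0xbc R1=0x38 R2=0x84 R3=0x54 R4=0x7e R5=0xc4  N=1 Z=0
after  1: R0=0xbc R1=0x3a R2=0x84 R3=0x54 R4=0x7e R5=0xc4  N=0 Z=0
after  2: R0=0xbc R1=0x3a R2=0x84 R3=0x54 R4=0x04 R5=0xc4  N=0 Z=0
after  3: R0=0xbc R1=0x3a R2=0x84 R3=0x54 R4=0xc0 R5=0xc4  N=1 Z=0
after  4: R0=0xbc R1=0x3a R2=0x84 R3=0x54 R4=0xc0 R5=0x44  N=0 Z=0
-- IRQ taken; context saved, return-PC = 5 --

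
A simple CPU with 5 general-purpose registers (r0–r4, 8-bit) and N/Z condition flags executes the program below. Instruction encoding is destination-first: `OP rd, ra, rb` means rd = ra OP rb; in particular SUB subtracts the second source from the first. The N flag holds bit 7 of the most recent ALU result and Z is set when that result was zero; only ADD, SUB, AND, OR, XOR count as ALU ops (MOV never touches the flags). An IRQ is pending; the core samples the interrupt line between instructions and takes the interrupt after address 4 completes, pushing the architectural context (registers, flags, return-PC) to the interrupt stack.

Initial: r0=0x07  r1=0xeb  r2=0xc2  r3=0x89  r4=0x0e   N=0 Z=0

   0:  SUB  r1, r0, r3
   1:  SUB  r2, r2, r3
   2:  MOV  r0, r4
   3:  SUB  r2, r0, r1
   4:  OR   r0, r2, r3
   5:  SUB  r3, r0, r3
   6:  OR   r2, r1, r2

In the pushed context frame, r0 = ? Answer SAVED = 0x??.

after  0: r0=0x07 r1=0x7e r2=0xc2 r3=0x89 r4=0x0e  N=0 Z=0
after  1: r0=0x07 r1=0x7e r2=0x39 r3=0x89 r4=0x0e  N=0 Z=0
after  2: r0=0x0e r1=0x7e r2=0x39 r3=0x89 r4=0x0e  N=0 Z=0
after  3: r0=0x0e r1=0x7e r2=0x90 r3=0x89 r4=0x0e  N=1 Z=0
after  4: r0=0x99 r1=0x7e r2=0x90 r3=0x89 r4=0x0e  N=1 Z=0
-- IRQ taken; context saved, return-PC = 5 --

SAVED = 0x99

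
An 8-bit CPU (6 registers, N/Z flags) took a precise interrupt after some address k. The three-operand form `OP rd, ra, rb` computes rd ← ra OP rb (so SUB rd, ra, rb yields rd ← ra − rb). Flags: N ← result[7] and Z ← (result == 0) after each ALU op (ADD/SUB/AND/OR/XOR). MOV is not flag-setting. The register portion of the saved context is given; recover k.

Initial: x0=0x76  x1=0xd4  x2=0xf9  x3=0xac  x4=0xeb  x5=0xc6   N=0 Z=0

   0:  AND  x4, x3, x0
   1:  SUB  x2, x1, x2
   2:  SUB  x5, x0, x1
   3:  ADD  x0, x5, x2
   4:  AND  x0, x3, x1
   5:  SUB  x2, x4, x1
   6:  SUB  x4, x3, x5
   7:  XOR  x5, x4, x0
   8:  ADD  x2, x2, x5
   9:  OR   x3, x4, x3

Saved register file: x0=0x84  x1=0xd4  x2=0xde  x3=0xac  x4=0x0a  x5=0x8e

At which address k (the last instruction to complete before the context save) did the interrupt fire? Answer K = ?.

after  0: x0=0x76 x1=0xd4 x2=0xf9 x3=0xac x4=0x24 x5=0xc6  N=0 Z=0
after  1: x0=0x76 x1=0xd4 x2=0xdb x3=0xac x4=0x24 x5=0xc6  N=1 Z=0
after  2: x0=0x76 x1=0xd4 x2=0xdb x3=0xac x4=0x24 x5=0xa2  N=1 Z=0
after  3: x0=0x7d x1=0xd4 x2=0xdb x3=0xac x4=0x24 x5=0xa2  N=0 Z=0
after  4: x0=0x84 x1=0xd4 x2=0xdb x3=0xac x4=0x24 x5=0xa2  N=1 Z=0
after  5: x0=0x84 x1=0xd4 x2=0x50 x3=0xac x4=0x24 x5=0xa2  N=0 Z=0
after  6: x0=0x84 x1=0xd4 x2=0x50 x3=0xac x4=0x0a x5=0xa2  N=0 Z=0
after  7: x0=0x84 x1=0xd4 x2=0x50 x3=0xac x4=0x0a x5=0x8e  N=1 Z=0
after  8: x0=0x84 x1=0xd4 x2=0xde x3=0xac x4=0x0a x5=0x8e  N=1 Z=0
-- IRQ taken; context saved, return-PC = 9 --

K = 8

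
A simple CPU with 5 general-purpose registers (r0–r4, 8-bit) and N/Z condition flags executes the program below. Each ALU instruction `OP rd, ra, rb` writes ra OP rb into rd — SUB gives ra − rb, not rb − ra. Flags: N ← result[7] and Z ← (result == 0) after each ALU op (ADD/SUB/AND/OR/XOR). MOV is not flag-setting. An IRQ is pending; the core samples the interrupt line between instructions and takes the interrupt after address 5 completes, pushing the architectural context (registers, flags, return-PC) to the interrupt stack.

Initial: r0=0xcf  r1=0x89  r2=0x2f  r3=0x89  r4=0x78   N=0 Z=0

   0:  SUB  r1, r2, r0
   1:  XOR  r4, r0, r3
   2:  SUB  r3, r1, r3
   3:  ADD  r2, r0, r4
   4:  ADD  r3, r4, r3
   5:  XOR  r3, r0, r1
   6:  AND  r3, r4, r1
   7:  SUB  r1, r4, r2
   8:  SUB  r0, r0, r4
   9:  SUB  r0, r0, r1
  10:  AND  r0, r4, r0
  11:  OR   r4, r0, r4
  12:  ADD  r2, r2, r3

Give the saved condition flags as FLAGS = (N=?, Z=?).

FLAGS = (N=1, Z=0)

after  0: r0=0xcf r1=0x60 r2=0x2f r3=0x89 r4=0x78  N=0 Z=0
after  1: r0=0xcf r1=0x60 r2=0x2f r3=0x89 r4=0x46  N=0 Z=0
after  2: r0=0xcf r1=0x60 r2=0x2f r3=0xd7 r4=0x46  N=1 Z=0
after  3: r0=0xcf r1=0x60 r2=0x15 r3=0xd7 r4=0x46  N=0 Z=0
after  4: r0=0xcf r1=0x60 r2=0x15 r3=0x1d r4=0x46  N=0 Z=0
after  5: r0=0xcf r1=0x60 r2=0x15 r3=0xaf r4=0x46  N=1 Z=0
-- IRQ taken; context saved, return-PC = 6 --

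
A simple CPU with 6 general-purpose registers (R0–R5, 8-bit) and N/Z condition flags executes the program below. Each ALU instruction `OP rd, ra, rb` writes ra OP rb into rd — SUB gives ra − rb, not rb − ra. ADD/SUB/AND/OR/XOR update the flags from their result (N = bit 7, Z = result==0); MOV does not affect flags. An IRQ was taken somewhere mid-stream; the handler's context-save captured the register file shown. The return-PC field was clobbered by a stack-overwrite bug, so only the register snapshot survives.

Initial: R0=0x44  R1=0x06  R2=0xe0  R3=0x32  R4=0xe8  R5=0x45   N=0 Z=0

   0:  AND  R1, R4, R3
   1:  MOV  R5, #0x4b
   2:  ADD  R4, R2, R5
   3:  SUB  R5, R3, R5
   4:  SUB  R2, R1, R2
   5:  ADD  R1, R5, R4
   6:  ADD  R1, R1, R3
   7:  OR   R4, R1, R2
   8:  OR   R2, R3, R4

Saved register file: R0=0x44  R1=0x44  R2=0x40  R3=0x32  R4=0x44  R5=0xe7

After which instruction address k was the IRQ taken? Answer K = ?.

after  0: R0=0x44 R1=0x20 R2=0xe0 R3=0x32 R4=0xe8 R5=0x45  N=0 Z=0
after  1: R0=0x44 R1=0x20 R2=0xe0 R3=0x32 R4=0xe8 R5=0x4b  N=0 Z=0
after  2: R0=0x44 R1=0x20 R2=0xe0 R3=0x32 R4=0x2b R5=0x4b  N=0 Z=0
after  3: R0=0x44 R1=0x20 R2=0xe0 R3=0x32 R4=0x2b R5=0xe7  N=1 Z=0
after  4: R0=0x44 R1=0x20 R2=0x40 R3=0x32 R4=0x2b R5=0xe7  N=0 Z=0
after  5: R0=0x44 R1=0x12 R2=0x40 R3=0x32 R4=0x2b R5=0xe7  N=0 Z=0
after  6: R0=0x44 R1=0x44 R2=0x40 R3=0x32 R4=0x2b R5=0xe7  N=0 Z=0
after  7: R0=0x44 R1=0x44 R2=0x40 R3=0x32 R4=0x44 R5=0xe7  N=0 Z=0
-- IRQ taken; context saved, return-PC = 8 --

K = 7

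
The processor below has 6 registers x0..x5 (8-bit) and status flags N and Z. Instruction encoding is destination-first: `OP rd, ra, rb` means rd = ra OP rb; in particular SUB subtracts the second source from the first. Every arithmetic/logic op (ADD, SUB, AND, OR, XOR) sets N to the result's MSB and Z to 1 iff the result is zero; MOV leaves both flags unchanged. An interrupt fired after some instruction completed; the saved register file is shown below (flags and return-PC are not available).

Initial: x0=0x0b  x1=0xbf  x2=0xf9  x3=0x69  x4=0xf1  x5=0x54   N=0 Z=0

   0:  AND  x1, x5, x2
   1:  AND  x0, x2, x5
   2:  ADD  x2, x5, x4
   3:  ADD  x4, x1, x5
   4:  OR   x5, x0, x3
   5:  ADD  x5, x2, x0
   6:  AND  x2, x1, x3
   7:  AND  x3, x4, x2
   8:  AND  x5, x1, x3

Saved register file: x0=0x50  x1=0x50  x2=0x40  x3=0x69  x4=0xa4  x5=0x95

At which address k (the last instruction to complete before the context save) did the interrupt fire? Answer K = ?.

after  0: x0=0x0b x1=0x50 x2=0xf9 x3=0x69 x4=0xf1 x5=0x54  N=0 Z=0
after  1: x0=0x50 x1=0x50 x2=0xf9 x3=0x69 x4=0xf1 x5=0x54  N=0 Z=0
after  2: x0=0x50 x1=0x50 x2=0x45 x3=0x69 x4=0xf1 x5=0x54  N=0 Z=0
after  3: x0=0x50 x1=0x50 x2=0x45 x3=0x69 x4=0xa4 x5=0x54  N=1 Z=0
after  4: x0=0x50 x1=0x50 x2=0x45 x3=0x69 x4=0xa4 x5=0x79  N=0 Z=0
after  5: x0=0x50 x1=0x50 x2=0x45 x3=0x69 x4=0xa4 x5=0x95  N=1 Z=0
after  6: x0=0x50 x1=0x50 x2=0x40 x3=0x69 x4=0xa4 x5=0x95  N=0 Z=0
-- IRQ taken; context saved, return-PC = 7 --

K = 6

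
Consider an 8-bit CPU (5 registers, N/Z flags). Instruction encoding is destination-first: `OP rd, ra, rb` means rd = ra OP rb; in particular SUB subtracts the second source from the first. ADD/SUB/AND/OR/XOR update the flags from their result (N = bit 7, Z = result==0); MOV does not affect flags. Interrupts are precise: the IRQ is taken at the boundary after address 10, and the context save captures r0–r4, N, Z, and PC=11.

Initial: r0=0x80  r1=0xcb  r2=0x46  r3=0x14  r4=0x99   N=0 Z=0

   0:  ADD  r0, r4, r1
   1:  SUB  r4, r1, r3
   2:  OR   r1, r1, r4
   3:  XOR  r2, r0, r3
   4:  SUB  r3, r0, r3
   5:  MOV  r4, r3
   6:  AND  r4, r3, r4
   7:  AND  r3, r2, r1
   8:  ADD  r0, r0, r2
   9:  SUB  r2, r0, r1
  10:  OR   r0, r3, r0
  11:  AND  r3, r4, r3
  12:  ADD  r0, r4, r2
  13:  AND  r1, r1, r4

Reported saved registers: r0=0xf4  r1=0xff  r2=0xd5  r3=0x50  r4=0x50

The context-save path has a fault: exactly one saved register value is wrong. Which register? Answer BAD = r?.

after  0: r0=0x64 r1=0xcb r2=0x46 r3=0x14 r4=0x99  N=0 Z=0
after  1: r0=0x64 r1=0xcb r2=0x46 r3=0x14 r4=0xb7  N=1 Z=0
after  2: r0=0x64 r1=0xff r2=0x46 r3=0x14 r4=0xb7  N=1 Z=0
after  3: r0=0x64 r1=0xff r2=0x70 r3=0x14 r4=0xb7  N=0 Z=0
after  4: r0=0x64 r1=0xff r2=0x70 r3=0x50 r4=0xb7  N=0 Z=0
after  5: r0=0x64 r1=0xff r2=0x70 r3=0x50 r4=0x50  N=0 Z=0
after  6: r0=0x64 r1=0xff r2=0x70 r3=0x50 r4=0x50  N=0 Z=0
after  7: r0=0x64 r1=0xff r2=0x70 r3=0x70 r4=0x50  N=0 Z=0
after  8: r0=0xd4 r1=0xff r2=0x70 r3=0x70 r4=0x50  N=1 Z=0
after  9: r0=0xd4 r1=0xff r2=0xd5 r3=0x70 r4=0x50  N=1 Z=0
after 10: r0=0xf4 r1=0xff r2=0xd5 r3=0x70 r4=0x50  N=1 Z=0
-- IRQ taken; context saved, return-PC = 11 --
mismatch: r3: reported 0x50 vs actual 0x70

BAD = r3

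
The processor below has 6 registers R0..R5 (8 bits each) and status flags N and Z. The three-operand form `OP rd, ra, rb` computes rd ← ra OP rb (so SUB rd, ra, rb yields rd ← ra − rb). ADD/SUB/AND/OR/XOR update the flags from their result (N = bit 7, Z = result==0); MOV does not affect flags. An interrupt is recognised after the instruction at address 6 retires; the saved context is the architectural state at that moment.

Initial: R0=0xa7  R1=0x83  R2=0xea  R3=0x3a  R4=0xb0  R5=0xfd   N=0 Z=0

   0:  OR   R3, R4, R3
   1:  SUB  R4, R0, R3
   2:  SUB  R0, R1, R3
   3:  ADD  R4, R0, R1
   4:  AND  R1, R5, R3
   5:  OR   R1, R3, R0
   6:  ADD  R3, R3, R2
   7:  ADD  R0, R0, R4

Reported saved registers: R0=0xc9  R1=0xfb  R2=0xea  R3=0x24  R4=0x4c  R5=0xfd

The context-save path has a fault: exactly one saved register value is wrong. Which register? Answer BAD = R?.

BAD = R3

after  0: R0=0xa7 R1=0x83 R2=0xea R3=0xba R4=0xb0 R5=0xfd  N=1 Z=0
after  1: R0=0xa7 R1=0x83 R2=0xea R3=0xba R4=0xed R5=0xfd  N=1 Z=0
after  2: R0=0xc9 R1=0x83 R2=0xea R3=0xba R4=0xed R5=0xfd  N=1 Z=0
after  3: R0=0xc9 R1=0x83 R2=0xea R3=0xba R4=0x4c R5=0xfd  N=0 Z=0
after  4: R0=0xc9 R1=0xb8 R2=0xea R3=0xba R4=0x4c R5=0xfd  N=1 Z=0
after  5: R0=0xc9 R1=0xfb R2=0xea R3=0xba R4=0x4c R5=0xfd  N=1 Z=0
after  6: R0=0xc9 R1=0xfb R2=0xea R3=0xa4 R4=0x4c R5=0xfd  N=1 Z=0
-- IRQ taken; context saved, return-PC = 7 --
mismatch: R3: reported 0x24 vs actual 0xa4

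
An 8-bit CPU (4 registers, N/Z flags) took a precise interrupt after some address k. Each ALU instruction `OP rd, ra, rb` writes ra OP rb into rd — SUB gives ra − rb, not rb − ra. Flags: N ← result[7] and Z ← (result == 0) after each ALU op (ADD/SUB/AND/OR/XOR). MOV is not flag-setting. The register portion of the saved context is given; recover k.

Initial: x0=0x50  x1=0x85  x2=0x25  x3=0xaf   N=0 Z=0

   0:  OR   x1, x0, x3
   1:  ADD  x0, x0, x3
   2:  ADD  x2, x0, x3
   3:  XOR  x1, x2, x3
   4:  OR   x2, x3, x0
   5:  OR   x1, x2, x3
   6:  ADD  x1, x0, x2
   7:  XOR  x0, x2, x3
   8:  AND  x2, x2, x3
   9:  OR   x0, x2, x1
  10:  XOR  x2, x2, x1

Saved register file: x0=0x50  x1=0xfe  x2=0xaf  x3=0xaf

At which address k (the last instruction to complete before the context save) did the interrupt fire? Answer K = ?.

K = 8

after  0: x0=0x50 x1=0xff x2=0x25 x3=0xaf  N=1 Z=0
after  1: x0=0xff x1=0xff x2=0x25 x3=0xaf  N=1 Z=0
after  2: x0=0xff x1=0xff x2=0xae x3=0xaf  N=1 Z=0
after  3: x0=0xff x1=0x01 x2=0xae x3=0xaf  N=0 Z=0
after  4: x0=0xff x1=0x01 x2=0xff x3=0xaf  N=1 Z=0
after  5: x0=0xff x1=0xff x2=0xff x3=0xaf  N=1 Z=0
after  6: x0=0xff x1=0xfe x2=0xff x3=0xaf  N=1 Z=0
after  7: x0=0x50 x1=0xfe x2=0xff x3=0xaf  N=0 Z=0
after  8: x0=0x50 x1=0xfe x2=0xaf x3=0xaf  N=1 Z=0
-- IRQ taken; context saved, return-PC = 9 --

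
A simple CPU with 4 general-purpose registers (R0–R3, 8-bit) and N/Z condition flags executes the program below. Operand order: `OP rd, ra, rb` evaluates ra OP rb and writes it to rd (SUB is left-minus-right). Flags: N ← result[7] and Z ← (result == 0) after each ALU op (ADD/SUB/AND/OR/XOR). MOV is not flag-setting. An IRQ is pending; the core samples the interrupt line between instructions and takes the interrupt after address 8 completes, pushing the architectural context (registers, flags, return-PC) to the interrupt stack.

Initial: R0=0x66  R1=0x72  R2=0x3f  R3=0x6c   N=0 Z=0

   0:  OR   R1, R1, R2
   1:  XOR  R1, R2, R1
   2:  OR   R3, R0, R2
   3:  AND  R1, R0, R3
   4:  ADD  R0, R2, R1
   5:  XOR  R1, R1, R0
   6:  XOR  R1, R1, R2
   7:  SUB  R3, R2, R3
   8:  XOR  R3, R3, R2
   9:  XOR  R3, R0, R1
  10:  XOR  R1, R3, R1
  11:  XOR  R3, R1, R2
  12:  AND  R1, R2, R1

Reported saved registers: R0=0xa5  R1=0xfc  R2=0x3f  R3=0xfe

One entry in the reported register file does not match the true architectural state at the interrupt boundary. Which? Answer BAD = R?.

BAD = R3

after  0: R0=0x66 R1=0x7f R2=0x3f R3=0x6c  N=0 Z=0
after  1: R0=0x66 R1=0x40 R2=0x3f R3=0x6c  N=0 Z=0
after  2: R0=0x66 R1=0x40 R2=0x3f R3=0x7f  N=0 Z=0
after  3: R0=0x66 R1=0x66 R2=0x3f R3=0x7f  N=0 Z=0
after  4: R0=0xa5 R1=0x66 R2=0x3f R3=0x7f  N=1 Z=0
after  5: R0=0xa5 R1=0xc3 R2=0x3f R3=0x7f  N=1 Z=0
after  6: R0=0xa5 R1=0xfc R2=0x3f R3=0x7f  N=1 Z=0
after  7: R0=0xa5 R1=0xfc R2=0x3f R3=0xc0  N=1 Z=0
after  8: R0=0xa5 R1=0xfc R2=0x3f R3=0xff  N=1 Z=0
-- IRQ taken; context saved, return-PC = 9 --
mismatch: R3: reported 0xfe vs actual 0xff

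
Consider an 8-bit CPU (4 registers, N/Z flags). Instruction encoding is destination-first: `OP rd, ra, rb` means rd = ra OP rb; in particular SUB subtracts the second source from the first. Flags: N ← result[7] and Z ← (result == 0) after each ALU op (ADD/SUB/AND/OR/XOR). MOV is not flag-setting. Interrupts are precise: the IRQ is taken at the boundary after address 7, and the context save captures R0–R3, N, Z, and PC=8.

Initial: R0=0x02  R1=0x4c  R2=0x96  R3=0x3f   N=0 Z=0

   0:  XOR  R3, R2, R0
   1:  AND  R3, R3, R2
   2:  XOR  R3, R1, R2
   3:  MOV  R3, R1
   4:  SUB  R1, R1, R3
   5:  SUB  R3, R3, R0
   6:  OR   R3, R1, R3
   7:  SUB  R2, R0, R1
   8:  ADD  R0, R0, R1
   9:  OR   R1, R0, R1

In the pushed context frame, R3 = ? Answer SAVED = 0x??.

SAVED = 0x4a

after  0: R0=0x02 R1=0x4c R2=0x96 R3=0x94  N=1 Z=0
after  1: R0=0x02 R1=0x4c R2=0x96 R3=0x94  N=1 Z=0
after  2: R0=0x02 R1=0x4c R2=0x96 R3=0xda  N=1 Z=0
after  3: R0=0x02 R1=0x4c R2=0x96 R3=0x4c  N=1 Z=0
after  4: R0=0x02 R1=0x00 R2=0x96 R3=0x4c  N=0 Z=1
after  5: R0=0x02 R1=0x00 R2=0x96 R3=0x4a  N=0 Z=0
after  6: R0=0x02 R1=0x00 R2=0x96 R3=0x4a  N=0 Z=0
after  7: R0=0x02 R1=0x00 R2=0x02 R3=0x4a  N=0 Z=0
-- IRQ taken; context saved, return-PC = 8 --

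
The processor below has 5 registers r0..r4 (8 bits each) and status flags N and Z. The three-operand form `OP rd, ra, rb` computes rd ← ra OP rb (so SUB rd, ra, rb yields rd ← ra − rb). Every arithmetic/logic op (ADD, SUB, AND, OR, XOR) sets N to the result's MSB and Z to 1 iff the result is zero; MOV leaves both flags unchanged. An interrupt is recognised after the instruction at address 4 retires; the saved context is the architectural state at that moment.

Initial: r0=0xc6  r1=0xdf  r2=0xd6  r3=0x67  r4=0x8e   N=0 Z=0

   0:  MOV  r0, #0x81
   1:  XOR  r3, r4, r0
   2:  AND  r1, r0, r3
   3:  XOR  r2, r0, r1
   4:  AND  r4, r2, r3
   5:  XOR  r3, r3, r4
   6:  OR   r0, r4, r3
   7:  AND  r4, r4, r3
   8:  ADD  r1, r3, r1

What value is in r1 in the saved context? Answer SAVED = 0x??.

after  0: r0=0x81 r1=0xdf r2=0xd6 r3=0x67 r4=0x8e  N=0 Z=0
after  1: r0=0x81 r1=0xdf r2=0xd6 r3=0x0f r4=0x8e  N=0 Z=0
after  2: r0=0x81 r1=0x01 r2=0xd6 r3=0x0f r4=0x8e  N=0 Z=0
after  3: r0=0x81 r1=0x01 r2=0x80 r3=0x0f r4=0x8e  N=1 Z=0
after  4: r0=0x81 r1=0x01 r2=0x80 r3=0x0f r4=0x00  N=0 Z=1
-- IRQ taken; context saved, return-PC = 5 --

SAVED = 0x01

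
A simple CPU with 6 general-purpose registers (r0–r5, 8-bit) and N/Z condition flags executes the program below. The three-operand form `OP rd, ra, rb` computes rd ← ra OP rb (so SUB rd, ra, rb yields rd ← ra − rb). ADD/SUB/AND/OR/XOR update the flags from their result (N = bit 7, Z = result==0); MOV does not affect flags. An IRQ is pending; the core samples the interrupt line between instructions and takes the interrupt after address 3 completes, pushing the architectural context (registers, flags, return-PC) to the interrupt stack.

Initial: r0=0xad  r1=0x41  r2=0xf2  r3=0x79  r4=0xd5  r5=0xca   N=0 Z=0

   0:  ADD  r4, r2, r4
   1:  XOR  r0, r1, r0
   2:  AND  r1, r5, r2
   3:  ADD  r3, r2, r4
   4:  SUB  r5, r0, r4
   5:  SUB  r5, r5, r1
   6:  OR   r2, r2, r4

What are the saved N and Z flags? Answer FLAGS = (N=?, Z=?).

FLAGS = (N=1, Z=0)

after  0: r0=0xad r1=0x41 r2=0xf2 r3=0x79 r4=0xc7 r5=0xca  N=1 Z=0
after  1: r0=0xec r1=0x41 r2=0xf2 r3=0x79 r4=0xc7 r5=0xca  N=1 Z=0
after  2: r0=0xec r1=0xc2 r2=0xf2 r3=0x79 r4=0xc7 r5=0xca  N=1 Z=0
after  3: r0=0xec r1=0xc2 r2=0xf2 r3=0xb9 r4=0xc7 r5=0xca  N=1 Z=0
-- IRQ taken; context saved, return-PC = 4 --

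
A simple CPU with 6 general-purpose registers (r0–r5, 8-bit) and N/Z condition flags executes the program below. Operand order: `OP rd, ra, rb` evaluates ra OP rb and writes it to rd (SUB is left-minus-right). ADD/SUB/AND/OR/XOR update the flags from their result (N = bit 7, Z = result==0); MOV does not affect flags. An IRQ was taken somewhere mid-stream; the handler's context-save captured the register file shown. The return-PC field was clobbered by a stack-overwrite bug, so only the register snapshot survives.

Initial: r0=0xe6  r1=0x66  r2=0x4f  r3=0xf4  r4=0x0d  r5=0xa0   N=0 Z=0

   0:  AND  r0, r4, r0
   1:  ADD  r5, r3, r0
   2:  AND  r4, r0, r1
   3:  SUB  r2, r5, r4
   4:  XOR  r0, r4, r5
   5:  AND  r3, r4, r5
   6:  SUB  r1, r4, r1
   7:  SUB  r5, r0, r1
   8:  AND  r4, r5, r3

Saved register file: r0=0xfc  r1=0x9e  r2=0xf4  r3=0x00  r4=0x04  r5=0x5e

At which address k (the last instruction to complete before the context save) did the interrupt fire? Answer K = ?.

K = 7

after  0: r0=0x04 r1=0x66 r2=0x4f r3=0xf4 r4=0x0d r5=0xa0  N=0 Z=0
after  1: r0=0x04 r1=0x66 r2=0x4f r3=0xf4 r4=0x0d r5=0xf8  N=1 Z=0
after  2: r0=0x04 r1=0x66 r2=0x4f r3=0xf4 r4=0x04 r5=0xf8  N=0 Z=0
after  3: r0=0x04 r1=0x66 r2=0xf4 r3=0xf4 r4=0x04 r5=0xf8  N=1 Z=0
after  4: r0=0xfc r1=0x66 r2=0xf4 r3=0xf4 r4=0x04 r5=0xf8  N=1 Z=0
after  5: r0=0xfc r1=0x66 r2=0xf4 r3=0x00 r4=0x04 r5=0xf8  N=0 Z=1
after  6: r0=0xfc r1=0x9e r2=0xf4 r3=0x00 r4=0x04 r5=0xf8  N=1 Z=0
after  7: r0=0xfc r1=0x9e r2=0xf4 r3=0x00 r4=0x04 r5=0x5e  N=0 Z=0
-- IRQ taken; context saved, return-PC = 8 --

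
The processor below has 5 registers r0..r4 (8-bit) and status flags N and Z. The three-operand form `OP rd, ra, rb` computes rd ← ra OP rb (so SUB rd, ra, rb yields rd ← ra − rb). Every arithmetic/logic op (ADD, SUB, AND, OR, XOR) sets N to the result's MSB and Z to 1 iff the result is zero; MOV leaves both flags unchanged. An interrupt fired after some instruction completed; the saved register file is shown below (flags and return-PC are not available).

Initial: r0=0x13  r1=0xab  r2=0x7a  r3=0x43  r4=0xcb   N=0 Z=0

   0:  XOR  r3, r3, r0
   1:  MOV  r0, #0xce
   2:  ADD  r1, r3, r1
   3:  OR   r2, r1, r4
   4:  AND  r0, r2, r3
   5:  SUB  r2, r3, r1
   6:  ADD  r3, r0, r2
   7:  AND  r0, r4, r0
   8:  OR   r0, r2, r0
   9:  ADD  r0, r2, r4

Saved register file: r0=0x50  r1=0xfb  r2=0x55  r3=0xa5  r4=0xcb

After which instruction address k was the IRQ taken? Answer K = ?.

after  0: r0=0x13 r1=0xab r2=0x7a r3=0x50 r4=0xcb  N=0 Z=0
after  1: r0=0xce r1=0xab r2=0x7a r3=0x50 r4=0xcb  N=0 Z=0
after  2: r0=0xce r1=0xfb r2=0x7a r3=0x50 r4=0xcb  N=1 Z=0
after  3: r0=0xce r1=0xfb r2=0xfb r3=0x50 r4=0xcb  N=1 Z=0
after  4: r0=0x50 r1=0xfb r2=0xfb r3=0x50 r4=0xcb  N=0 Z=0
after  5: r0=0x50 r1=0xfb r2=0x55 r3=0x50 r4=0xcb  N=0 Z=0
after  6: r0=0x50 r1=0xfb r2=0x55 r3=0xa5 r4=0xcb  N=1 Z=0
-- IRQ taken; context saved, return-PC = 7 --

K = 6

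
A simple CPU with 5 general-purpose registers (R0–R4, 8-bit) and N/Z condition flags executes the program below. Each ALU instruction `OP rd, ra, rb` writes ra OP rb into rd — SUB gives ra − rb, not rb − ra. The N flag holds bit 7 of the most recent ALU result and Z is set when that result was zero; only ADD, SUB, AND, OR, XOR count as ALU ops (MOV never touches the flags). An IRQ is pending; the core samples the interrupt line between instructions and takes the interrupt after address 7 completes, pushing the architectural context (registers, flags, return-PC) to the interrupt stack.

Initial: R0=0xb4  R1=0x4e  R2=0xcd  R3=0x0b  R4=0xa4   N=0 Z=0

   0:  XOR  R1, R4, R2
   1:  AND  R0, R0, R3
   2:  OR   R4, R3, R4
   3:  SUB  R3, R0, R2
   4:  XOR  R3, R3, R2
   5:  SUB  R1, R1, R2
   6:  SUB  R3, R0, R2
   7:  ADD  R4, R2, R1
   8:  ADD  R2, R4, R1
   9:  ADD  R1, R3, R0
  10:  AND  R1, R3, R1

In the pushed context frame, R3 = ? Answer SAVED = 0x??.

after  0: R0=0xb4 R1=0x69 R2=0xcd R3=0x0b R4=0xa4  N=0 Z=0
after  1: R0=0x00 R1=0x69 R2=0xcd R3=0x0b R4=0xa4  N=0 Z=1
after  2: R0=0x00 R1=0x69 R2=0xcd R3=0x0b R4=0xaf  N=1 Z=0
after  3: R0=0x00 R1=0x69 R2=0xcd R3=0x33 R4=0xaf  N=0 Z=0
after  4: R0=0x00 R1=0x69 R2=0xcd R3=0xfe R4=0xaf  N=1 Z=0
after  5: R0=0x00 R1=0x9c R2=0xcd R3=0xfe R4=0xaf  N=1 Z=0
after  6: R0=0x00 R1=0x9c R2=0xcd R3=0x33 R4=0xaf  N=0 Z=0
after  7: R0=0x00 R1=0x9c R2=0xcd R3=0x33 R4=0x69  N=0 Z=0
-- IRQ taken; context saved, return-PC = 8 --

SAVED = 0x33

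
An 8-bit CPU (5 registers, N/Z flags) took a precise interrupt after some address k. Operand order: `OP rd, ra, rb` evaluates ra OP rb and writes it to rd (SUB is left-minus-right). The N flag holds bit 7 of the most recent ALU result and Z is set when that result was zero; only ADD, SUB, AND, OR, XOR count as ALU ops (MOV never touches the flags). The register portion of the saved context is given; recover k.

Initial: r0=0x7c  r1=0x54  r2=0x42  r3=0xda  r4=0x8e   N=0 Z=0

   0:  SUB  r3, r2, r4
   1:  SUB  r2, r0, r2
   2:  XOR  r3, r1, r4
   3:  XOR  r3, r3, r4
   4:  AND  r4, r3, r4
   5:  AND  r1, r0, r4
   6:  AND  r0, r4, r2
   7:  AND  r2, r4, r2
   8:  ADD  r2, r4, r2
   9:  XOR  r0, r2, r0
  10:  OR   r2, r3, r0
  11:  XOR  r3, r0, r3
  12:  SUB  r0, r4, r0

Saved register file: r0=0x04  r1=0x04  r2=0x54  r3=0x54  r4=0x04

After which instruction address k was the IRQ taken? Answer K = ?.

after  0: r0=0x7c r1=0x54 r2=0x42 r3=0xb4 r4=0x8e  N=1 Z=0
after  1: r0=0x7c r1=0x54 r2=0x3a r3=0xb4 r4=0x8e  N=0 Z=0
after  2: r0=0x7c r1=0x54 r2=0x3a r3=0xda r4=0x8e  N=1 Z=0
after  3: r0=0x7c r1=0x54 r2=0x3a r3=0x54 r4=0x8e  N=0 Z=0
after  4: r0=0x7c r1=0x54 r2=0x3a r3=0x54 r4=0x04  N=0 Z=0
after  5: r0=0x7c r1=0x04 r2=0x3a r3=0x54 r4=0x04  N=0 Z=0
after  6: r0=0x00 r1=0x04 r2=0x3a r3=0x54 r4=0x04  N=0 Z=1
after  7: r0=0x00 r1=0x04 r2=0x00 r3=0x54 r4=0x04  N=0 Z=1
after  8: r0=0x00 r1=0x04 r2=0x04 r3=0x54 r4=0x04  N=0 Z=0
after  9: r0=0x04 r1=0x04 r2=0x04 r3=0x54 r4=0x04  N=0 Z=0
after 10: r0=0x04 r1=0x04 r2=0x54 r3=0x54 r4=0x04  N=0 Z=0
-- IRQ taken; context saved, return-PC = 11 --

K = 10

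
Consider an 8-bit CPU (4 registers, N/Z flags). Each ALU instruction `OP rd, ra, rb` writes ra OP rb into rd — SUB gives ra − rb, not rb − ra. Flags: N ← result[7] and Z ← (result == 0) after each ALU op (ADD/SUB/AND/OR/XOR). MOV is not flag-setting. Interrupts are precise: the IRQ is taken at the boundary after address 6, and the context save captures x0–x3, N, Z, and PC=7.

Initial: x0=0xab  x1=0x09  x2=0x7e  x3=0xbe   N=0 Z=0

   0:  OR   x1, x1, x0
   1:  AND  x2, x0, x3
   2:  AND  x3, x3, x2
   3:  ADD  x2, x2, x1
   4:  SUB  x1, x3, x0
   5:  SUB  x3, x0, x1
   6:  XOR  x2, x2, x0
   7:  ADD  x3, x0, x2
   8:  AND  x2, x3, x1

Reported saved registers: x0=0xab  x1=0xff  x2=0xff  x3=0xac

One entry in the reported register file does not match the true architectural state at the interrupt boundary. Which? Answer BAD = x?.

BAD = x2

after  0: x0=0xab x1=0xab x2=0x7e x3=0xbe  N=1 Z=0
after  1: x0=0xab x1=0xab x2=0xaa x3=0xbe  N=1 Z=0
after  2: x0=0xab x1=0xab x2=0xaa x3=0xaa  N=1 Z=0
after  3: x0=0xab x1=0xab x2=0x55 x3=0xaa  N=0 Z=0
after  4: x0=0xab x1=0xff x2=0x55 x3=0xaa  N=1 Z=0
after  5: x0=0xab x1=0xff x2=0x55 x3=0xac  N=1 Z=0
after  6: x0=0xab x1=0xff x2=0xfe x3=0xac  N=1 Z=0
-- IRQ taken; context saved, return-PC = 7 --
mismatch: x2: reported 0xff vs actual 0xfe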